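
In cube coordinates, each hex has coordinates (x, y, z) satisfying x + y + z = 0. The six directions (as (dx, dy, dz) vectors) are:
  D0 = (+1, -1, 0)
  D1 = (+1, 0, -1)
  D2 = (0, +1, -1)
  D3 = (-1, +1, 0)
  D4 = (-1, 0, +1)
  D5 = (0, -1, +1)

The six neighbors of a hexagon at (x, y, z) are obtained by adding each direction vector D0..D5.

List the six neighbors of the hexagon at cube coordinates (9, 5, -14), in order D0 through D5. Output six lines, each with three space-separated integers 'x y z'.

Center: (9, 5, -14). Add each direction:
  D0: (9, 5, -14) + (1, -1, 0) = (10, 4, -14)
  D1: (9, 5, -14) + (1, 0, -1) = (10, 5, -15)
  D2: (9, 5, -14) + (0, 1, -1) = (9, 6, -15)
  D3: (9, 5, -14) + (-1, 1, 0) = (8, 6, -14)
  D4: (9, 5, -14) + (-1, 0, 1) = (8, 5, -13)
  D5: (9, 5, -14) + (0, -1, 1) = (9, 4, -13)

Answer: 10 4 -14
10 5 -15
9 6 -15
8 6 -14
8 5 -13
9 4 -13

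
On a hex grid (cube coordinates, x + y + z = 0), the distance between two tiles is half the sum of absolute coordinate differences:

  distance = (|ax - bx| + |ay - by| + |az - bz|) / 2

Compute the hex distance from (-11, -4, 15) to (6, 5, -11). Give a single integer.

Answer: 26

Derivation:
|ax - bx| = |-11 - 6| = 17
|ay - by| = |-4 - 5| = 9
|az - bz| = |15 - (-11)| = 26
distance = (17 + 9 + 26) / 2 = 52 / 2 = 26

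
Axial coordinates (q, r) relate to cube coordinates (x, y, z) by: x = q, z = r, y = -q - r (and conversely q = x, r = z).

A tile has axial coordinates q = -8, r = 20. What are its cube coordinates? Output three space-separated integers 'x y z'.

x = q = -8
z = r = 20
y = -x - z = -(-8) - (20) = -12

Answer: -8 -12 20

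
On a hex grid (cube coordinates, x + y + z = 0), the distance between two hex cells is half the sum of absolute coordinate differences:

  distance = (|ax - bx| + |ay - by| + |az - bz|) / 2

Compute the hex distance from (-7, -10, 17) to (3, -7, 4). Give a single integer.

Answer: 13

Derivation:
|ax - bx| = |-7 - 3| = 10
|ay - by| = |-10 - (-7)| = 3
|az - bz| = |17 - 4| = 13
distance = (10 + 3 + 13) / 2 = 26 / 2 = 13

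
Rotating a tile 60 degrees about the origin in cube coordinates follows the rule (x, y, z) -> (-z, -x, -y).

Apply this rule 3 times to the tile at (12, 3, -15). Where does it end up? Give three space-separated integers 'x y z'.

Start: (12, 3, -15)
Step 1: (12, 3, -15) -> (-(-15), -(12), -(3)) = (15, -12, -3)
Step 2: (15, -12, -3) -> (-(-3), -(15), -(-12)) = (3, -15, 12)
Step 3: (3, -15, 12) -> (-(12), -(3), -(-15)) = (-12, -3, 15)

Answer: -12 -3 15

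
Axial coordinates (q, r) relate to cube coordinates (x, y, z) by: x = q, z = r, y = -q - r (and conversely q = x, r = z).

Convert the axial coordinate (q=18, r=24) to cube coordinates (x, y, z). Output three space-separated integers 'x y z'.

Answer: 18 -42 24

Derivation:
x = q = 18
z = r = 24
y = -x - z = -(18) - (24) = -42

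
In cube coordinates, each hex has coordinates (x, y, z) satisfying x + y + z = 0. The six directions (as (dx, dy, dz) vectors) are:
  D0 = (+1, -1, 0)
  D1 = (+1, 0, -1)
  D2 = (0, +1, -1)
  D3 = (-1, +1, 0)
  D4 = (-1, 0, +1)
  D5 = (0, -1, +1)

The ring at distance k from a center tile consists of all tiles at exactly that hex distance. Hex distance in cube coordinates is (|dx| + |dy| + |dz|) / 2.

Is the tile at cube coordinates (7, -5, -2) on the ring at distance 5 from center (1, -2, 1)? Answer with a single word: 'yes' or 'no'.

Answer: no

Derivation:
|px - cx| = |7 - 1| = 6
|py - cy| = |-5 - (-2)| = 3
|pz - cz| = |-2 - 1| = 3
distance = (6+3+3)/2 = 12/2 = 6
radius = 5; distance != radius -> no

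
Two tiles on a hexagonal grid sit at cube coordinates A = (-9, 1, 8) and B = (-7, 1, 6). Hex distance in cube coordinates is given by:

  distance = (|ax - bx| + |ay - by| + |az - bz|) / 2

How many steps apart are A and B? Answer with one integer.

|ax - bx| = |-9 - (-7)| = 2
|ay - by| = |1 - 1| = 0
|az - bz| = |8 - 6| = 2
distance = (2 + 0 + 2) / 2 = 4 / 2 = 2

Answer: 2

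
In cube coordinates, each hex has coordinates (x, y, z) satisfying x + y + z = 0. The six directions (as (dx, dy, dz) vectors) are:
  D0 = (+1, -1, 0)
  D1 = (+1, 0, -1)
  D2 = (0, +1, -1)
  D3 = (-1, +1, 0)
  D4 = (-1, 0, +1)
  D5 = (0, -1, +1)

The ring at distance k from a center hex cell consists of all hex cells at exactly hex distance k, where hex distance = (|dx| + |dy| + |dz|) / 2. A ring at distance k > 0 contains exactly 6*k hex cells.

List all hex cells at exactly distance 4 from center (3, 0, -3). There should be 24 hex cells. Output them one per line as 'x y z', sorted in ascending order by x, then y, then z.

Walk ring at distance 4 from (3, 0, -3):
Start at center + D4*4 = (-1, 0, 1)
  hex 0: (-1, 0, 1)
  hex 1: (0, -1, 1)
  hex 2: (1, -2, 1)
  hex 3: (2, -3, 1)
  hex 4: (3, -4, 1)
  hex 5: (4, -4, 0)
  hex 6: (5, -4, -1)
  hex 7: (6, -4, -2)
  hex 8: (7, -4, -3)
  hex 9: (7, -3, -4)
  hex 10: (7, -2, -5)
  hex 11: (7, -1, -6)
  hex 12: (7, 0, -7)
  hex 13: (6, 1, -7)
  hex 14: (5, 2, -7)
  hex 15: (4, 3, -7)
  hex 16: (3, 4, -7)
  hex 17: (2, 4, -6)
  hex 18: (1, 4, -5)
  hex 19: (0, 4, -4)
  hex 20: (-1, 4, -3)
  hex 21: (-1, 3, -2)
  hex 22: (-1, 2, -1)
  hex 23: (-1, 1, 0)
Sorted: 24 hexes.

Answer: -1 0 1
-1 1 0
-1 2 -1
-1 3 -2
-1 4 -3
0 -1 1
0 4 -4
1 -2 1
1 4 -5
2 -3 1
2 4 -6
3 -4 1
3 4 -7
4 -4 0
4 3 -7
5 -4 -1
5 2 -7
6 -4 -2
6 1 -7
7 -4 -3
7 -3 -4
7 -2 -5
7 -1 -6
7 0 -7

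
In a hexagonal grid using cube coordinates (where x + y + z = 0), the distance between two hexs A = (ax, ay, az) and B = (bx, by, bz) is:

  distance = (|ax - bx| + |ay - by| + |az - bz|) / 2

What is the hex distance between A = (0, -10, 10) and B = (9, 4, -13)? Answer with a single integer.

Answer: 23

Derivation:
|ax - bx| = |0 - 9| = 9
|ay - by| = |-10 - 4| = 14
|az - bz| = |10 - (-13)| = 23
distance = (9 + 14 + 23) / 2 = 46 / 2 = 23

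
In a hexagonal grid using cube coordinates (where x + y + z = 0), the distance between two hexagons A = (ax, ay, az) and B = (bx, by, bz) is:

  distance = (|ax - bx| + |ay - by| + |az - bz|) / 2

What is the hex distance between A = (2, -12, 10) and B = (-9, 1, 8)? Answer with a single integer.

Answer: 13

Derivation:
|ax - bx| = |2 - (-9)| = 11
|ay - by| = |-12 - 1| = 13
|az - bz| = |10 - 8| = 2
distance = (11 + 13 + 2) / 2 = 26 / 2 = 13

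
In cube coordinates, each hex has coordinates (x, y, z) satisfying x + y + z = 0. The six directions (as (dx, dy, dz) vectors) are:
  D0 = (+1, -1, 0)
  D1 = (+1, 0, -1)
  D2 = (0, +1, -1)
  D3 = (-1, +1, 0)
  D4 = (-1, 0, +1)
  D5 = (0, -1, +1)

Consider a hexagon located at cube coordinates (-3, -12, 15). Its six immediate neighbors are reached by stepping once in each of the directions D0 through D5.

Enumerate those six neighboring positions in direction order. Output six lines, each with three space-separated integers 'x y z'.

Center: (-3, -12, 15). Add each direction:
  D0: (-3, -12, 15) + (1, -1, 0) = (-2, -13, 15)
  D1: (-3, -12, 15) + (1, 0, -1) = (-2, -12, 14)
  D2: (-3, -12, 15) + (0, 1, -1) = (-3, -11, 14)
  D3: (-3, -12, 15) + (-1, 1, 0) = (-4, -11, 15)
  D4: (-3, -12, 15) + (-1, 0, 1) = (-4, -12, 16)
  D5: (-3, -12, 15) + (0, -1, 1) = (-3, -13, 16)

Answer: -2 -13 15
-2 -12 14
-3 -11 14
-4 -11 15
-4 -12 16
-3 -13 16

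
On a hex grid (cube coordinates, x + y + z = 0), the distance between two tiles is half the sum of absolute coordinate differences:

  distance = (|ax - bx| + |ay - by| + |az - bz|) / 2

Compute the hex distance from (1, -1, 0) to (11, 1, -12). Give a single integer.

|ax - bx| = |1 - 11| = 10
|ay - by| = |-1 - 1| = 2
|az - bz| = |0 - (-12)| = 12
distance = (10 + 2 + 12) / 2 = 24 / 2 = 12

Answer: 12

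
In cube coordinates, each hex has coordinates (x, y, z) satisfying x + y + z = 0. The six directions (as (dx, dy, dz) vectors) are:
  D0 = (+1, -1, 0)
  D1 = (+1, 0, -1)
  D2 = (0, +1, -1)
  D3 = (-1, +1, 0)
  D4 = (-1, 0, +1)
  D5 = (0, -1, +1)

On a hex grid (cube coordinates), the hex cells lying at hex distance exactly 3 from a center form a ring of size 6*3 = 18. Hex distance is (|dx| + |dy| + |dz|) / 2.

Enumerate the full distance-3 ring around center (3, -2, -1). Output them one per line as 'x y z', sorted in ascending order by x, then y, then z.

Walk ring at distance 3 from (3, -2, -1):
Start at center + D4*3 = (0, -2, 2)
  hex 0: (0, -2, 2)
  hex 1: (1, -3, 2)
  hex 2: (2, -4, 2)
  hex 3: (3, -5, 2)
  hex 4: (4, -5, 1)
  hex 5: (5, -5, 0)
  hex 6: (6, -5, -1)
  hex 7: (6, -4, -2)
  hex 8: (6, -3, -3)
  hex 9: (6, -2, -4)
  hex 10: (5, -1, -4)
  hex 11: (4, 0, -4)
  hex 12: (3, 1, -4)
  hex 13: (2, 1, -3)
  hex 14: (1, 1, -2)
  hex 15: (0, 1, -1)
  hex 16: (0, 0, 0)
  hex 17: (0, -1, 1)
Sorted: 18 hexes.

Answer: 0 -2 2
0 -1 1
0 0 0
0 1 -1
1 -3 2
1 1 -2
2 -4 2
2 1 -3
3 -5 2
3 1 -4
4 -5 1
4 0 -4
5 -5 0
5 -1 -4
6 -5 -1
6 -4 -2
6 -3 -3
6 -2 -4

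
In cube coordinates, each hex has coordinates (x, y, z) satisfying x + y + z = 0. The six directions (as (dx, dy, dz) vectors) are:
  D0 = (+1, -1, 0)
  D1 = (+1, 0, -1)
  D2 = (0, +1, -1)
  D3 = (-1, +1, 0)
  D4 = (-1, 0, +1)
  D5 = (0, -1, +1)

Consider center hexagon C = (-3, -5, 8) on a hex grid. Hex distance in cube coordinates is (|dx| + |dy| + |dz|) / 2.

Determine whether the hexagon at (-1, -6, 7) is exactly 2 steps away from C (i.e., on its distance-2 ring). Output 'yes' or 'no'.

Answer: yes

Derivation:
|px - cx| = |-1 - (-3)| = 2
|py - cy| = |-6 - (-5)| = 1
|pz - cz| = |7 - 8| = 1
distance = (2+1+1)/2 = 4/2 = 2
radius = 2; distance == radius -> yes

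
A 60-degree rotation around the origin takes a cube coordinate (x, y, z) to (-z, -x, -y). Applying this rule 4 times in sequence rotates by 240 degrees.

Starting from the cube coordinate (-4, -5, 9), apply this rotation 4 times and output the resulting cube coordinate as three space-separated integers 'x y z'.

Answer: 9 -4 -5

Derivation:
Start: (-4, -5, 9)
Step 1: (-4, -5, 9) -> (-(9), -(-4), -(-5)) = (-9, 4, 5)
Step 2: (-9, 4, 5) -> (-(5), -(-9), -(4)) = (-5, 9, -4)
Step 3: (-5, 9, -4) -> (-(-4), -(-5), -(9)) = (4, 5, -9)
Step 4: (4, 5, -9) -> (-(-9), -(4), -(5)) = (9, -4, -5)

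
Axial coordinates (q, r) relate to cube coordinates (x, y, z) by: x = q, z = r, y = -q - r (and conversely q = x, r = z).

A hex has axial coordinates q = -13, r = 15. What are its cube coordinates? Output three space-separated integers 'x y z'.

x = q = -13
z = r = 15
y = -x - z = -(-13) - (15) = -2

Answer: -13 -2 15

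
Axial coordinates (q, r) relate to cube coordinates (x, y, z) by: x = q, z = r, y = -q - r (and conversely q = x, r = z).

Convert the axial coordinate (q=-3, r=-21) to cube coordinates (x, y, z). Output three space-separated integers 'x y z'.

x = q = -3
z = r = -21
y = -x - z = -(-3) - (-21) = 24

Answer: -3 24 -21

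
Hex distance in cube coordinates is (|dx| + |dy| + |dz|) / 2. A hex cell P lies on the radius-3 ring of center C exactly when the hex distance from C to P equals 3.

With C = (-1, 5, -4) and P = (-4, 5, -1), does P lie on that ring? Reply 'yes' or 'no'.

Answer: yes

Derivation:
|px - cx| = |-4 - (-1)| = 3
|py - cy| = |5 - 5| = 0
|pz - cz| = |-1 - (-4)| = 3
distance = (3+0+3)/2 = 6/2 = 3
radius = 3; distance == radius -> yes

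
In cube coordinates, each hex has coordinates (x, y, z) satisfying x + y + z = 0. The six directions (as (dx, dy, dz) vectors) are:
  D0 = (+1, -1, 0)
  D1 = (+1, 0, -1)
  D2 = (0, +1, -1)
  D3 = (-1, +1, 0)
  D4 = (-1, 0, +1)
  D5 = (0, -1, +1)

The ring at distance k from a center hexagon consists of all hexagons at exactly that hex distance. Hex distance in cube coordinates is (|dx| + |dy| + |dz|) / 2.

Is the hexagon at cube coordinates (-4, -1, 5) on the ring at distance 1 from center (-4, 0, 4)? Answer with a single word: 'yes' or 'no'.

Answer: yes

Derivation:
|px - cx| = |-4 - (-4)| = 0
|py - cy| = |-1 - 0| = 1
|pz - cz| = |5 - 4| = 1
distance = (0+1+1)/2 = 2/2 = 1
radius = 1; distance == radius -> yes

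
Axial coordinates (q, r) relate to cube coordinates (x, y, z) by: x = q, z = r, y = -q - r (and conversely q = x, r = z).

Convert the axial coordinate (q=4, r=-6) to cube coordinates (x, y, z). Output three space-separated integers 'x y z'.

x = q = 4
z = r = -6
y = -x - z = -(4) - (-6) = 2

Answer: 4 2 -6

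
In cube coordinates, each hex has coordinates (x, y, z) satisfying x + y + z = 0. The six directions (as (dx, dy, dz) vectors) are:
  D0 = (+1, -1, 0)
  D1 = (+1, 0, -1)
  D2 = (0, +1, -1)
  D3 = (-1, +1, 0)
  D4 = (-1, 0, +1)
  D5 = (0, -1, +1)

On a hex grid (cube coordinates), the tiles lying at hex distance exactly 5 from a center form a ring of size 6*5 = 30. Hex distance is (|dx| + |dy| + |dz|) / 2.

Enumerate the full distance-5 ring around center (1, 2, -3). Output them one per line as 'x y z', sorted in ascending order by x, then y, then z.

Walk ring at distance 5 from (1, 2, -3):
Start at center + D4*5 = (-4, 2, 2)
  hex 0: (-4, 2, 2)
  hex 1: (-3, 1, 2)
  hex 2: (-2, 0, 2)
  hex 3: (-1, -1, 2)
  hex 4: (0, -2, 2)
  hex 5: (1, -3, 2)
  hex 6: (2, -3, 1)
  hex 7: (3, -3, 0)
  hex 8: (4, -3, -1)
  hex 9: (5, -3, -2)
  hex 10: (6, -3, -3)
  hex 11: (6, -2, -4)
  hex 12: (6, -1, -5)
  hex 13: (6, 0, -6)
  hex 14: (6, 1, -7)
  hex 15: (6, 2, -8)
  hex 16: (5, 3, -8)
  hex 17: (4, 4, -8)
  hex 18: (3, 5, -8)
  hex 19: (2, 6, -8)
  hex 20: (1, 7, -8)
  hex 21: (0, 7, -7)
  hex 22: (-1, 7, -6)
  hex 23: (-2, 7, -5)
  hex 24: (-3, 7, -4)
  hex 25: (-4, 7, -3)
  hex 26: (-4, 6, -2)
  hex 27: (-4, 5, -1)
  hex 28: (-4, 4, 0)
  hex 29: (-4, 3, 1)
Sorted: 30 hexes.

Answer: -4 2 2
-4 3 1
-4 4 0
-4 5 -1
-4 6 -2
-4 7 -3
-3 1 2
-3 7 -4
-2 0 2
-2 7 -5
-1 -1 2
-1 7 -6
0 -2 2
0 7 -7
1 -3 2
1 7 -8
2 -3 1
2 6 -8
3 -3 0
3 5 -8
4 -3 -1
4 4 -8
5 -3 -2
5 3 -8
6 -3 -3
6 -2 -4
6 -1 -5
6 0 -6
6 1 -7
6 2 -8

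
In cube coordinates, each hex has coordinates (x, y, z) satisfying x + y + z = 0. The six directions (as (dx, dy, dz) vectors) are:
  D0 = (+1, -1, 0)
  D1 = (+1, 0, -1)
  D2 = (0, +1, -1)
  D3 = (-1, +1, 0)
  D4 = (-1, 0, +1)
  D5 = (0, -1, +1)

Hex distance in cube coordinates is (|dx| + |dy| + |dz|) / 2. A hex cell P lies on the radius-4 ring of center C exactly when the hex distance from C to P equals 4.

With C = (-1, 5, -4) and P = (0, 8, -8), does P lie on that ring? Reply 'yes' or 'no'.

|px - cx| = |0 - (-1)| = 1
|py - cy| = |8 - 5| = 3
|pz - cz| = |-8 - (-4)| = 4
distance = (1+3+4)/2 = 8/2 = 4
radius = 4; distance == radius -> yes

Answer: yes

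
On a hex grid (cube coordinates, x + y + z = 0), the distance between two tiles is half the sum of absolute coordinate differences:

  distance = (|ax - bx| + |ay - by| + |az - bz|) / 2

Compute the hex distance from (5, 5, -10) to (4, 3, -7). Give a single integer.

Answer: 3

Derivation:
|ax - bx| = |5 - 4| = 1
|ay - by| = |5 - 3| = 2
|az - bz| = |-10 - (-7)| = 3
distance = (1 + 2 + 3) / 2 = 6 / 2 = 3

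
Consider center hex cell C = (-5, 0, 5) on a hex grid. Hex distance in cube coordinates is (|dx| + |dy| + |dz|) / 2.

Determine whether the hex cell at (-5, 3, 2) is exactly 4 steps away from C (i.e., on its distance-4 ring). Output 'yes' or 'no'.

|px - cx| = |-5 - (-5)| = 0
|py - cy| = |3 - 0| = 3
|pz - cz| = |2 - 5| = 3
distance = (0+3+3)/2 = 6/2 = 3
radius = 4; distance != radius -> no

Answer: no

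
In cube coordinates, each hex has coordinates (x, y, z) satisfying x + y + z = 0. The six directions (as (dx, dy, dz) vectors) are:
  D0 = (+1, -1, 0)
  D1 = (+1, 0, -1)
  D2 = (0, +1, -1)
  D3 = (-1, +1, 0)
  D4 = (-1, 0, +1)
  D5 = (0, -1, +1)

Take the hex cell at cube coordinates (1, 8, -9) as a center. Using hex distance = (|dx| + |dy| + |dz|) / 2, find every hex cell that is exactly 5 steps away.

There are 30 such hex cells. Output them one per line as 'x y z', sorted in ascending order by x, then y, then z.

Answer: -4 8 -4
-4 9 -5
-4 10 -6
-4 11 -7
-4 12 -8
-4 13 -9
-3 7 -4
-3 13 -10
-2 6 -4
-2 13 -11
-1 5 -4
-1 13 -12
0 4 -4
0 13 -13
1 3 -4
1 13 -14
2 3 -5
2 12 -14
3 3 -6
3 11 -14
4 3 -7
4 10 -14
5 3 -8
5 9 -14
6 3 -9
6 4 -10
6 5 -11
6 6 -12
6 7 -13
6 8 -14

Derivation:
Walk ring at distance 5 from (1, 8, -9):
Start at center + D4*5 = (-4, 8, -4)
  hex 0: (-4, 8, -4)
  hex 1: (-3, 7, -4)
  hex 2: (-2, 6, -4)
  hex 3: (-1, 5, -4)
  hex 4: (0, 4, -4)
  hex 5: (1, 3, -4)
  hex 6: (2, 3, -5)
  hex 7: (3, 3, -6)
  hex 8: (4, 3, -7)
  hex 9: (5, 3, -8)
  hex 10: (6, 3, -9)
  hex 11: (6, 4, -10)
  hex 12: (6, 5, -11)
  hex 13: (6, 6, -12)
  hex 14: (6, 7, -13)
  hex 15: (6, 8, -14)
  hex 16: (5, 9, -14)
  hex 17: (4, 10, -14)
  hex 18: (3, 11, -14)
  hex 19: (2, 12, -14)
  hex 20: (1, 13, -14)
  hex 21: (0, 13, -13)
  hex 22: (-1, 13, -12)
  hex 23: (-2, 13, -11)
  hex 24: (-3, 13, -10)
  hex 25: (-4, 13, -9)
  hex 26: (-4, 12, -8)
  hex 27: (-4, 11, -7)
  hex 28: (-4, 10, -6)
  hex 29: (-4, 9, -5)
Sorted: 30 hexes.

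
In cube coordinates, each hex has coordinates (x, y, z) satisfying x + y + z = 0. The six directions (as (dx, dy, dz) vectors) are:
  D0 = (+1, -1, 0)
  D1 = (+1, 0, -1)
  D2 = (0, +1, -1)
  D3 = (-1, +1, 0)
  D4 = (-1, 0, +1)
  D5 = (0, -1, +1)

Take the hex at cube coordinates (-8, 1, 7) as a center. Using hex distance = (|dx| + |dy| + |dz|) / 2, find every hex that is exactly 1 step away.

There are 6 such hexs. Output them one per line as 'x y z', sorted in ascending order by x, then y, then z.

Walk ring at distance 1 from (-8, 1, 7):
Start at center + D4*1 = (-9, 1, 8)
  hex 0: (-9, 1, 8)
  hex 1: (-8, 0, 8)
  hex 2: (-7, 0, 7)
  hex 3: (-7, 1, 6)
  hex 4: (-8, 2, 6)
  hex 5: (-9, 2, 7)
Sorted: 6 hexes.

Answer: -9 1 8
-9 2 7
-8 0 8
-8 2 6
-7 0 7
-7 1 6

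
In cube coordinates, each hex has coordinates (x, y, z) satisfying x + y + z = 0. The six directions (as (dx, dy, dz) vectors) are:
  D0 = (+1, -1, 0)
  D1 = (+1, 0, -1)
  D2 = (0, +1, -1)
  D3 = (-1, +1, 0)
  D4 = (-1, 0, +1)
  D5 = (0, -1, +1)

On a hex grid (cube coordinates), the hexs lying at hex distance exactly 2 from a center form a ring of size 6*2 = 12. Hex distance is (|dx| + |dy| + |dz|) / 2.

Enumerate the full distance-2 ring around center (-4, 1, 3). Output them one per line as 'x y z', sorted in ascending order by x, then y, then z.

Walk ring at distance 2 from (-4, 1, 3):
Start at center + D4*2 = (-6, 1, 5)
  hex 0: (-6, 1, 5)
  hex 1: (-5, 0, 5)
  hex 2: (-4, -1, 5)
  hex 3: (-3, -1, 4)
  hex 4: (-2, -1, 3)
  hex 5: (-2, 0, 2)
  hex 6: (-2, 1, 1)
  hex 7: (-3, 2, 1)
  hex 8: (-4, 3, 1)
  hex 9: (-5, 3, 2)
  hex 10: (-6, 3, 3)
  hex 11: (-6, 2, 4)
Sorted: 12 hexes.

Answer: -6 1 5
-6 2 4
-6 3 3
-5 0 5
-5 3 2
-4 -1 5
-4 3 1
-3 -1 4
-3 2 1
-2 -1 3
-2 0 2
-2 1 1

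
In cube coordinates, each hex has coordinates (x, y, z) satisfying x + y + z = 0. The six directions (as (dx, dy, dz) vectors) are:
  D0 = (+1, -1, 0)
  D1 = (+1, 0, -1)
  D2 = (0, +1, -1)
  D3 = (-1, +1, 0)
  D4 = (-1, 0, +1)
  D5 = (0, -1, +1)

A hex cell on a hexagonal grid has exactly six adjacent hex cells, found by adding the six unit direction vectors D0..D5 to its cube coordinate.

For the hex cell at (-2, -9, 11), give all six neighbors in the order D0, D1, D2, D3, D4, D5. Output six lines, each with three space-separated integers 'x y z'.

Center: (-2, -9, 11). Add each direction:
  D0: (-2, -9, 11) + (1, -1, 0) = (-1, -10, 11)
  D1: (-2, -9, 11) + (1, 0, -1) = (-1, -9, 10)
  D2: (-2, -9, 11) + (0, 1, -1) = (-2, -8, 10)
  D3: (-2, -9, 11) + (-1, 1, 0) = (-3, -8, 11)
  D4: (-2, -9, 11) + (-1, 0, 1) = (-3, -9, 12)
  D5: (-2, -9, 11) + (0, -1, 1) = (-2, -10, 12)

Answer: -1 -10 11
-1 -9 10
-2 -8 10
-3 -8 11
-3 -9 12
-2 -10 12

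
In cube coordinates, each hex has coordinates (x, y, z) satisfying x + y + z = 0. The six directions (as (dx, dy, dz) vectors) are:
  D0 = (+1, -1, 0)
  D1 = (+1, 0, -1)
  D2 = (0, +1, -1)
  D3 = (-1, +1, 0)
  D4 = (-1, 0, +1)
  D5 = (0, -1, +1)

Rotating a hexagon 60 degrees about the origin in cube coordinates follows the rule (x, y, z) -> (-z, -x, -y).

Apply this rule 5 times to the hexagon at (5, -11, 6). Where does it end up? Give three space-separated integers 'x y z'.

Start: (5, -11, 6)
Step 1: (5, -11, 6) -> (-(6), -(5), -(-11)) = (-6, -5, 11)
Step 2: (-6, -5, 11) -> (-(11), -(-6), -(-5)) = (-11, 6, 5)
Step 3: (-11, 6, 5) -> (-(5), -(-11), -(6)) = (-5, 11, -6)
Step 4: (-5, 11, -6) -> (-(-6), -(-5), -(11)) = (6, 5, -11)
Step 5: (6, 5, -11) -> (-(-11), -(6), -(5)) = (11, -6, -5)

Answer: 11 -6 -5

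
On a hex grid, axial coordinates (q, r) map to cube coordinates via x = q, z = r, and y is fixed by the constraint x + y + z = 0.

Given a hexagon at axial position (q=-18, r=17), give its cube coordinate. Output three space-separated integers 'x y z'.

x = q = -18
z = r = 17
y = -x - z = -(-18) - (17) = 1

Answer: -18 1 17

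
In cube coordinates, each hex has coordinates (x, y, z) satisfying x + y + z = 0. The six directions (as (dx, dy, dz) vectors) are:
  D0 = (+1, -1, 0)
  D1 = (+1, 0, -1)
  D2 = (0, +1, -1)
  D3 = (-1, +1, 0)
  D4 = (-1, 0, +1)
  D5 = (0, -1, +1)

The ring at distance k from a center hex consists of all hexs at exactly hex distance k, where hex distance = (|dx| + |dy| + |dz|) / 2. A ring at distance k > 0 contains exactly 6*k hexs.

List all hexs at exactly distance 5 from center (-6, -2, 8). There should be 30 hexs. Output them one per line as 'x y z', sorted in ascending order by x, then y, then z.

Answer: -11 -2 13
-11 -1 12
-11 0 11
-11 1 10
-11 2 9
-11 3 8
-10 -3 13
-10 3 7
-9 -4 13
-9 3 6
-8 -5 13
-8 3 5
-7 -6 13
-7 3 4
-6 -7 13
-6 3 3
-5 -7 12
-5 2 3
-4 -7 11
-4 1 3
-3 -7 10
-3 0 3
-2 -7 9
-2 -1 3
-1 -7 8
-1 -6 7
-1 -5 6
-1 -4 5
-1 -3 4
-1 -2 3

Derivation:
Walk ring at distance 5 from (-6, -2, 8):
Start at center + D4*5 = (-11, -2, 13)
  hex 0: (-11, -2, 13)
  hex 1: (-10, -3, 13)
  hex 2: (-9, -4, 13)
  hex 3: (-8, -5, 13)
  hex 4: (-7, -6, 13)
  hex 5: (-6, -7, 13)
  hex 6: (-5, -7, 12)
  hex 7: (-4, -7, 11)
  hex 8: (-3, -7, 10)
  hex 9: (-2, -7, 9)
  hex 10: (-1, -7, 8)
  hex 11: (-1, -6, 7)
  hex 12: (-1, -5, 6)
  hex 13: (-1, -4, 5)
  hex 14: (-1, -3, 4)
  hex 15: (-1, -2, 3)
  hex 16: (-2, -1, 3)
  hex 17: (-3, 0, 3)
  hex 18: (-4, 1, 3)
  hex 19: (-5, 2, 3)
  hex 20: (-6, 3, 3)
  hex 21: (-7, 3, 4)
  hex 22: (-8, 3, 5)
  hex 23: (-9, 3, 6)
  hex 24: (-10, 3, 7)
  hex 25: (-11, 3, 8)
  hex 26: (-11, 2, 9)
  hex 27: (-11, 1, 10)
  hex 28: (-11, 0, 11)
  hex 29: (-11, -1, 12)
Sorted: 30 hexes.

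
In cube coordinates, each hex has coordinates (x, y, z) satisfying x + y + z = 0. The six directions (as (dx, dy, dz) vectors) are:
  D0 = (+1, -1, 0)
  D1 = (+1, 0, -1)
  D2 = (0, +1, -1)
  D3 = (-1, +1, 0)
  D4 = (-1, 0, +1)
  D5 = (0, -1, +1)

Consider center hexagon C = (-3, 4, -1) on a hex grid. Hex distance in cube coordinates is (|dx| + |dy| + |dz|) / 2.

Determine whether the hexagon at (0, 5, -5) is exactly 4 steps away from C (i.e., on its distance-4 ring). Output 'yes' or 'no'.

Answer: yes

Derivation:
|px - cx| = |0 - (-3)| = 3
|py - cy| = |5 - 4| = 1
|pz - cz| = |-5 - (-1)| = 4
distance = (3+1+4)/2 = 8/2 = 4
radius = 4; distance == radius -> yes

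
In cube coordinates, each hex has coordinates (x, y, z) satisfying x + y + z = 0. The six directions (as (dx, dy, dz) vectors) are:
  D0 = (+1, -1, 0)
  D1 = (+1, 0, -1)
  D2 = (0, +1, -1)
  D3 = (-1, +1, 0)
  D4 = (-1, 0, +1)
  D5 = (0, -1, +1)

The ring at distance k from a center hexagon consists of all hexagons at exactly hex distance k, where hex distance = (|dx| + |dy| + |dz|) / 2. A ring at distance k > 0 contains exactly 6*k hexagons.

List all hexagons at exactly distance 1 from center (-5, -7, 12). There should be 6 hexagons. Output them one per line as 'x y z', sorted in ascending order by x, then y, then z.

Walk ring at distance 1 from (-5, -7, 12):
Start at center + D4*1 = (-6, -7, 13)
  hex 0: (-6, -7, 13)
  hex 1: (-5, -8, 13)
  hex 2: (-4, -8, 12)
  hex 3: (-4, -7, 11)
  hex 4: (-5, -6, 11)
  hex 5: (-6, -6, 12)
Sorted: 6 hexes.

Answer: -6 -7 13
-6 -6 12
-5 -8 13
-5 -6 11
-4 -8 12
-4 -7 11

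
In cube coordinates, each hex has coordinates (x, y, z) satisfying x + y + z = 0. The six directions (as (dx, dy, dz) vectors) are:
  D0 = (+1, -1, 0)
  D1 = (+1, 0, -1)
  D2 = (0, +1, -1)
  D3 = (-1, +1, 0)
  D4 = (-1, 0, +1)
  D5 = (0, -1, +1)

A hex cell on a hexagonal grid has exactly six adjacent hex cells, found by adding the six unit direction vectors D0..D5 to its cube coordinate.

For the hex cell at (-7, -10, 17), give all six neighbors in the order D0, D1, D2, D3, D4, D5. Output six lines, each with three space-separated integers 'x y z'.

Center: (-7, -10, 17). Add each direction:
  D0: (-7, -10, 17) + (1, -1, 0) = (-6, -11, 17)
  D1: (-7, -10, 17) + (1, 0, -1) = (-6, -10, 16)
  D2: (-7, -10, 17) + (0, 1, -1) = (-7, -9, 16)
  D3: (-7, -10, 17) + (-1, 1, 0) = (-8, -9, 17)
  D4: (-7, -10, 17) + (-1, 0, 1) = (-8, -10, 18)
  D5: (-7, -10, 17) + (0, -1, 1) = (-7, -11, 18)

Answer: -6 -11 17
-6 -10 16
-7 -9 16
-8 -9 17
-8 -10 18
-7 -11 18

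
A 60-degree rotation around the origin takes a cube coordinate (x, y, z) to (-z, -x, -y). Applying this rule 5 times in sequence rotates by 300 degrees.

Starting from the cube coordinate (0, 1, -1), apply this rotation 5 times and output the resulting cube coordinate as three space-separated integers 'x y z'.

Answer: -1 1 0

Derivation:
Start: (0, 1, -1)
Step 1: (0, 1, -1) -> (-(-1), -(0), -(1)) = (1, 0, -1)
Step 2: (1, 0, -1) -> (-(-1), -(1), -(0)) = (1, -1, 0)
Step 3: (1, -1, 0) -> (-(0), -(1), -(-1)) = (0, -1, 1)
Step 4: (0, -1, 1) -> (-(1), -(0), -(-1)) = (-1, 0, 1)
Step 5: (-1, 0, 1) -> (-(1), -(-1), -(0)) = (-1, 1, 0)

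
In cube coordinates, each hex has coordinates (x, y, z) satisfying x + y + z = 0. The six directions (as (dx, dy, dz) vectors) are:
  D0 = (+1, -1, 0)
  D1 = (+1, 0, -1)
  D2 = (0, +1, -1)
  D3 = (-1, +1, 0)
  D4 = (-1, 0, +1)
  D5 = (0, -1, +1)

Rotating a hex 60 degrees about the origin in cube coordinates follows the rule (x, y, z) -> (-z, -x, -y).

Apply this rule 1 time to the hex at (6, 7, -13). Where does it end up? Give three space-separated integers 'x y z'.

Answer: 13 -6 -7

Derivation:
Start: (6, 7, -13)
Step 1: (6, 7, -13) -> (-(-13), -(6), -(7)) = (13, -6, -7)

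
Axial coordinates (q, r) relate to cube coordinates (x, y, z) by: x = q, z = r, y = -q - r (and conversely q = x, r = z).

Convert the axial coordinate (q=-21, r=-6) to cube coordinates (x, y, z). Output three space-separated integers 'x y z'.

Answer: -21 27 -6

Derivation:
x = q = -21
z = r = -6
y = -x - z = -(-21) - (-6) = 27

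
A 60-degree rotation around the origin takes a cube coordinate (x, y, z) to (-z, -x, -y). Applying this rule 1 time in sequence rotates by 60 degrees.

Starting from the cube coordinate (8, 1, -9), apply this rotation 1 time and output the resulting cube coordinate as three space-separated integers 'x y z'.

Start: (8, 1, -9)
Step 1: (8, 1, -9) -> (-(-9), -(8), -(1)) = (9, -8, -1)

Answer: 9 -8 -1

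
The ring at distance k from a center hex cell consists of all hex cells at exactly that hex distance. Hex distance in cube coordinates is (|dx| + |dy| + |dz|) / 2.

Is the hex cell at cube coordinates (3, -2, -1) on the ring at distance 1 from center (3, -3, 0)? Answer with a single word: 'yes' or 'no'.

|px - cx| = |3 - 3| = 0
|py - cy| = |-2 - (-3)| = 1
|pz - cz| = |-1 - 0| = 1
distance = (0+1+1)/2 = 2/2 = 1
radius = 1; distance == radius -> yes

Answer: yes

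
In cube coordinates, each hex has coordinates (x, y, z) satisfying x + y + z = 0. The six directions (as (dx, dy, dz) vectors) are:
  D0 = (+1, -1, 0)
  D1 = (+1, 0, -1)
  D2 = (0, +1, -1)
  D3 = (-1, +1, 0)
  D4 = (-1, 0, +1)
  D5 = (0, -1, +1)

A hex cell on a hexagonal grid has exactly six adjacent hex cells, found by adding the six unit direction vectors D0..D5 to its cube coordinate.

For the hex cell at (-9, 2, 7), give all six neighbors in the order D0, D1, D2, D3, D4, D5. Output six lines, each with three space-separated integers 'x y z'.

Answer: -8 1 7
-8 2 6
-9 3 6
-10 3 7
-10 2 8
-9 1 8

Derivation:
Center: (-9, 2, 7). Add each direction:
  D0: (-9, 2, 7) + (1, -1, 0) = (-8, 1, 7)
  D1: (-9, 2, 7) + (1, 0, -1) = (-8, 2, 6)
  D2: (-9, 2, 7) + (0, 1, -1) = (-9, 3, 6)
  D3: (-9, 2, 7) + (-1, 1, 0) = (-10, 3, 7)
  D4: (-9, 2, 7) + (-1, 0, 1) = (-10, 2, 8)
  D5: (-9, 2, 7) + (0, -1, 1) = (-9, 1, 8)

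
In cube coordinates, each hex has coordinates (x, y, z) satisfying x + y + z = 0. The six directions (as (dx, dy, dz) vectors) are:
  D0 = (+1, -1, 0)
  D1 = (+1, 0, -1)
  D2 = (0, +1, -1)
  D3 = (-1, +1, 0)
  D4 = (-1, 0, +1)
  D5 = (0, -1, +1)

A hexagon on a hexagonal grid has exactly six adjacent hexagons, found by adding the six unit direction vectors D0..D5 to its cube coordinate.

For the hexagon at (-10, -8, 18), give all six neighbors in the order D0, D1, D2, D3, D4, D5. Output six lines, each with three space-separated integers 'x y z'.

Answer: -9 -9 18
-9 -8 17
-10 -7 17
-11 -7 18
-11 -8 19
-10 -9 19

Derivation:
Center: (-10, -8, 18). Add each direction:
  D0: (-10, -8, 18) + (1, -1, 0) = (-9, -9, 18)
  D1: (-10, -8, 18) + (1, 0, -1) = (-9, -8, 17)
  D2: (-10, -8, 18) + (0, 1, -1) = (-10, -7, 17)
  D3: (-10, -8, 18) + (-1, 1, 0) = (-11, -7, 18)
  D4: (-10, -8, 18) + (-1, 0, 1) = (-11, -8, 19)
  D5: (-10, -8, 18) + (0, -1, 1) = (-10, -9, 19)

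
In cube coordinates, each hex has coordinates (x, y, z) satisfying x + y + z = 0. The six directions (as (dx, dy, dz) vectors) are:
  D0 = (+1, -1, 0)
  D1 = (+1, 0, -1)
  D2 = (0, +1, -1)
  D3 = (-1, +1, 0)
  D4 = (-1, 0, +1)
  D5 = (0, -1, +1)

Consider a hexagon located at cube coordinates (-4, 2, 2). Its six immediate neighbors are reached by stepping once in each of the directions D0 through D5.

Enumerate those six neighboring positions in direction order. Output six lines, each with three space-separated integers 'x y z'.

Answer: -3 1 2
-3 2 1
-4 3 1
-5 3 2
-5 2 3
-4 1 3

Derivation:
Center: (-4, 2, 2). Add each direction:
  D0: (-4, 2, 2) + (1, -1, 0) = (-3, 1, 2)
  D1: (-4, 2, 2) + (1, 0, -1) = (-3, 2, 1)
  D2: (-4, 2, 2) + (0, 1, -1) = (-4, 3, 1)
  D3: (-4, 2, 2) + (-1, 1, 0) = (-5, 3, 2)
  D4: (-4, 2, 2) + (-1, 0, 1) = (-5, 2, 3)
  D5: (-4, 2, 2) + (0, -1, 1) = (-4, 1, 3)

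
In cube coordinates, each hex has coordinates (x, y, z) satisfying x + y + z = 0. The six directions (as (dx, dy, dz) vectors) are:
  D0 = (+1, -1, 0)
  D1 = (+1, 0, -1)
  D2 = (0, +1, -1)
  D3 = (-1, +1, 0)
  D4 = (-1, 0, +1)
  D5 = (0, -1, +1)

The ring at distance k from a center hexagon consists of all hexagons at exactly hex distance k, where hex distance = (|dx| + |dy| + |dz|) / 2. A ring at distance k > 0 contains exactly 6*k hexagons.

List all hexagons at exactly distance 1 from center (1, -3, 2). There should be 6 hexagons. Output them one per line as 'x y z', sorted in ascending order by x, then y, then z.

Answer: 0 -3 3
0 -2 2
1 -4 3
1 -2 1
2 -4 2
2 -3 1

Derivation:
Walk ring at distance 1 from (1, -3, 2):
Start at center + D4*1 = (0, -3, 3)
  hex 0: (0, -3, 3)
  hex 1: (1, -4, 3)
  hex 2: (2, -4, 2)
  hex 3: (2, -3, 1)
  hex 4: (1, -2, 1)
  hex 5: (0, -2, 2)
Sorted: 6 hexes.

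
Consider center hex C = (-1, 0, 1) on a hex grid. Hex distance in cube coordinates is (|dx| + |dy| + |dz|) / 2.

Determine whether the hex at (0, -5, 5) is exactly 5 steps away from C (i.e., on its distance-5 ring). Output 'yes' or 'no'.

|px - cx| = |0 - (-1)| = 1
|py - cy| = |-5 - 0| = 5
|pz - cz| = |5 - 1| = 4
distance = (1+5+4)/2 = 10/2 = 5
radius = 5; distance == radius -> yes

Answer: yes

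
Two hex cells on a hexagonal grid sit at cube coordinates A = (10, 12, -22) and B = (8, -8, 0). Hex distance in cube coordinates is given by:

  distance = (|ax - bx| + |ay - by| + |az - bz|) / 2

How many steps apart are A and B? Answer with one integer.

|ax - bx| = |10 - 8| = 2
|ay - by| = |12 - (-8)| = 20
|az - bz| = |-22 - 0| = 22
distance = (2 + 20 + 22) / 2 = 44 / 2 = 22

Answer: 22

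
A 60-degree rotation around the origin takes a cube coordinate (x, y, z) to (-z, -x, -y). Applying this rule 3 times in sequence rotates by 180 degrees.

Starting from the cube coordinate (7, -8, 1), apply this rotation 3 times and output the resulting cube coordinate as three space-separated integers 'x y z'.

Answer: -7 8 -1

Derivation:
Start: (7, -8, 1)
Step 1: (7, -8, 1) -> (-(1), -(7), -(-8)) = (-1, -7, 8)
Step 2: (-1, -7, 8) -> (-(8), -(-1), -(-7)) = (-8, 1, 7)
Step 3: (-8, 1, 7) -> (-(7), -(-8), -(1)) = (-7, 8, -1)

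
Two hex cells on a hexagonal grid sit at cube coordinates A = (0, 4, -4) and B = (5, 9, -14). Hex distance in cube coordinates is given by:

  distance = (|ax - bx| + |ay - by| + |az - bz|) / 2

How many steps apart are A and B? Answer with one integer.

|ax - bx| = |0 - 5| = 5
|ay - by| = |4 - 9| = 5
|az - bz| = |-4 - (-14)| = 10
distance = (5 + 5 + 10) / 2 = 20 / 2 = 10

Answer: 10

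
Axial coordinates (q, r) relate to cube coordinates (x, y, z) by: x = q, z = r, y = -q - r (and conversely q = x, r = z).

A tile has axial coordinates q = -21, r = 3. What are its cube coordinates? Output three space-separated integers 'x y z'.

x = q = -21
z = r = 3
y = -x - z = -(-21) - (3) = 18

Answer: -21 18 3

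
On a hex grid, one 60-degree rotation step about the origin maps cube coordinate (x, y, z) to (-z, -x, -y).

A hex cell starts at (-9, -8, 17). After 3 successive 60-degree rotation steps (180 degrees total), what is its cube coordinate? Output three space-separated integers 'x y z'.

Start: (-9, -8, 17)
Step 1: (-9, -8, 17) -> (-(17), -(-9), -(-8)) = (-17, 9, 8)
Step 2: (-17, 9, 8) -> (-(8), -(-17), -(9)) = (-8, 17, -9)
Step 3: (-8, 17, -9) -> (-(-9), -(-8), -(17)) = (9, 8, -17)

Answer: 9 8 -17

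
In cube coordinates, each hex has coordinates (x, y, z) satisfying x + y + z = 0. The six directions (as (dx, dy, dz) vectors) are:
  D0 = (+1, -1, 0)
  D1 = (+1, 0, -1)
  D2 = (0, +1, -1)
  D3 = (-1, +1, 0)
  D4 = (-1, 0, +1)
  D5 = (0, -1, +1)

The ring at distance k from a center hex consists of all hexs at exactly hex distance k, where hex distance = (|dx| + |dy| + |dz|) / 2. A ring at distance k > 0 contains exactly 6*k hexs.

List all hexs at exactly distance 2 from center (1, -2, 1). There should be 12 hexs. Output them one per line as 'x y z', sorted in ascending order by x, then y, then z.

Answer: -1 -2 3
-1 -1 2
-1 0 1
0 -3 3
0 0 0
1 -4 3
1 0 -1
2 -4 2
2 -1 -1
3 -4 1
3 -3 0
3 -2 -1

Derivation:
Walk ring at distance 2 from (1, -2, 1):
Start at center + D4*2 = (-1, -2, 3)
  hex 0: (-1, -2, 3)
  hex 1: (0, -3, 3)
  hex 2: (1, -4, 3)
  hex 3: (2, -4, 2)
  hex 4: (3, -4, 1)
  hex 5: (3, -3, 0)
  hex 6: (3, -2, -1)
  hex 7: (2, -1, -1)
  hex 8: (1, 0, -1)
  hex 9: (0, 0, 0)
  hex 10: (-1, 0, 1)
  hex 11: (-1, -1, 2)
Sorted: 12 hexes.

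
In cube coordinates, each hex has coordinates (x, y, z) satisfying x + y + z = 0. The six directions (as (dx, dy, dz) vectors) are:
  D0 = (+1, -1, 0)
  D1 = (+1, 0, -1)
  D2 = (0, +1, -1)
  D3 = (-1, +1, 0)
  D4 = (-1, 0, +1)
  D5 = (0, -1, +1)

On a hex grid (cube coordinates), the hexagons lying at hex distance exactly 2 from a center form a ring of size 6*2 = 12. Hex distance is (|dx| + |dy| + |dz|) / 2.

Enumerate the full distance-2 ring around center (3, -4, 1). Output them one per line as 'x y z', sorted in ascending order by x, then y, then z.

Walk ring at distance 2 from (3, -4, 1):
Start at center + D4*2 = (1, -4, 3)
  hex 0: (1, -4, 3)
  hex 1: (2, -5, 3)
  hex 2: (3, -6, 3)
  hex 3: (4, -6, 2)
  hex 4: (5, -6, 1)
  hex 5: (5, -5, 0)
  hex 6: (5, -4, -1)
  hex 7: (4, -3, -1)
  hex 8: (3, -2, -1)
  hex 9: (2, -2, 0)
  hex 10: (1, -2, 1)
  hex 11: (1, -3, 2)
Sorted: 12 hexes.

Answer: 1 -4 3
1 -3 2
1 -2 1
2 -5 3
2 -2 0
3 -6 3
3 -2 -1
4 -6 2
4 -3 -1
5 -6 1
5 -5 0
5 -4 -1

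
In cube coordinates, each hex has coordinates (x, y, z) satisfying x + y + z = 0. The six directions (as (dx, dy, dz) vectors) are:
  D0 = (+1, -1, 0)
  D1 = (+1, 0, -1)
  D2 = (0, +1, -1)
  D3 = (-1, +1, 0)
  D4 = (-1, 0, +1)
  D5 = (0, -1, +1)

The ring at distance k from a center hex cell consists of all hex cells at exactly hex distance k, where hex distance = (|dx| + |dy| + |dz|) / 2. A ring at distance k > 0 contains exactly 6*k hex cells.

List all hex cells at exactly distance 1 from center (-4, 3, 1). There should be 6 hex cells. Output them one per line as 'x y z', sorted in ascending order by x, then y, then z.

Walk ring at distance 1 from (-4, 3, 1):
Start at center + D4*1 = (-5, 3, 2)
  hex 0: (-5, 3, 2)
  hex 1: (-4, 2, 2)
  hex 2: (-3, 2, 1)
  hex 3: (-3, 3, 0)
  hex 4: (-4, 4, 0)
  hex 5: (-5, 4, 1)
Sorted: 6 hexes.

Answer: -5 3 2
-5 4 1
-4 2 2
-4 4 0
-3 2 1
-3 3 0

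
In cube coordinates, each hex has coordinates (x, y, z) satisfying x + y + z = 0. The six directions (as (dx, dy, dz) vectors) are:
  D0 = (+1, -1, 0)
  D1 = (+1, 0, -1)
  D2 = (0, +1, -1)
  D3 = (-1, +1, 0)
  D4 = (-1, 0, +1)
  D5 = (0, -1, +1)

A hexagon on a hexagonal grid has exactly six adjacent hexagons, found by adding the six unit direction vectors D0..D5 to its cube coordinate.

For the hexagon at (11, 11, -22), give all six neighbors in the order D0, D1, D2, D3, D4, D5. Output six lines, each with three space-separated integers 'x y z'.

Answer: 12 10 -22
12 11 -23
11 12 -23
10 12 -22
10 11 -21
11 10 -21

Derivation:
Center: (11, 11, -22). Add each direction:
  D0: (11, 11, -22) + (1, -1, 0) = (12, 10, -22)
  D1: (11, 11, -22) + (1, 0, -1) = (12, 11, -23)
  D2: (11, 11, -22) + (0, 1, -1) = (11, 12, -23)
  D3: (11, 11, -22) + (-1, 1, 0) = (10, 12, -22)
  D4: (11, 11, -22) + (-1, 0, 1) = (10, 11, -21)
  D5: (11, 11, -22) + (0, -1, 1) = (11, 10, -21)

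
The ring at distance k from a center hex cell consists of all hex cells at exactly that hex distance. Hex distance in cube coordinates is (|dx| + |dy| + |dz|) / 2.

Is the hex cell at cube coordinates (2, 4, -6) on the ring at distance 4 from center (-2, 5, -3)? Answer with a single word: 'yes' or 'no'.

Answer: yes

Derivation:
|px - cx| = |2 - (-2)| = 4
|py - cy| = |4 - 5| = 1
|pz - cz| = |-6 - (-3)| = 3
distance = (4+1+3)/2 = 8/2 = 4
radius = 4; distance == radius -> yes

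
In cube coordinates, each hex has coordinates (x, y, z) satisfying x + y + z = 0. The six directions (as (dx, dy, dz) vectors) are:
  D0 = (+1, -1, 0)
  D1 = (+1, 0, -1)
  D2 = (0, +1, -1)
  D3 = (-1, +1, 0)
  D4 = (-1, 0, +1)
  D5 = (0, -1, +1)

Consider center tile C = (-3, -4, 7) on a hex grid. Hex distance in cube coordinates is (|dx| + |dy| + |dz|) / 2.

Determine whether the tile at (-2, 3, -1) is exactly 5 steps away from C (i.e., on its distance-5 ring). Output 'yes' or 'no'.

|px - cx| = |-2 - (-3)| = 1
|py - cy| = |3 - (-4)| = 7
|pz - cz| = |-1 - 7| = 8
distance = (1+7+8)/2 = 16/2 = 8
radius = 5; distance != radius -> no

Answer: no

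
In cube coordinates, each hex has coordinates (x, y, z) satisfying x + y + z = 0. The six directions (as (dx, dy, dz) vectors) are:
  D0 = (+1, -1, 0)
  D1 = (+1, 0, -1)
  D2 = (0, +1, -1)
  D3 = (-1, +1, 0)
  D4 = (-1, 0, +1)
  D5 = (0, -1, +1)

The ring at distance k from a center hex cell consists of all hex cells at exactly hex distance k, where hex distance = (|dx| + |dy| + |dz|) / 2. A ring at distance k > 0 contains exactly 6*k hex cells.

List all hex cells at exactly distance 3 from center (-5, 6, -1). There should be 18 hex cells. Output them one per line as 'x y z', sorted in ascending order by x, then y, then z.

Walk ring at distance 3 from (-5, 6, -1):
Start at center + D4*3 = (-8, 6, 2)
  hex 0: (-8, 6, 2)
  hex 1: (-7, 5, 2)
  hex 2: (-6, 4, 2)
  hex 3: (-5, 3, 2)
  hex 4: (-4, 3, 1)
  hex 5: (-3, 3, 0)
  hex 6: (-2, 3, -1)
  hex 7: (-2, 4, -2)
  hex 8: (-2, 5, -3)
  hex 9: (-2, 6, -4)
  hex 10: (-3, 7, -4)
  hex 11: (-4, 8, -4)
  hex 12: (-5, 9, -4)
  hex 13: (-6, 9, -3)
  hex 14: (-7, 9, -2)
  hex 15: (-8, 9, -1)
  hex 16: (-8, 8, 0)
  hex 17: (-8, 7, 1)
Sorted: 18 hexes.

Answer: -8 6 2
-8 7 1
-8 8 0
-8 9 -1
-7 5 2
-7 9 -2
-6 4 2
-6 9 -3
-5 3 2
-5 9 -4
-4 3 1
-4 8 -4
-3 3 0
-3 7 -4
-2 3 -1
-2 4 -2
-2 5 -3
-2 6 -4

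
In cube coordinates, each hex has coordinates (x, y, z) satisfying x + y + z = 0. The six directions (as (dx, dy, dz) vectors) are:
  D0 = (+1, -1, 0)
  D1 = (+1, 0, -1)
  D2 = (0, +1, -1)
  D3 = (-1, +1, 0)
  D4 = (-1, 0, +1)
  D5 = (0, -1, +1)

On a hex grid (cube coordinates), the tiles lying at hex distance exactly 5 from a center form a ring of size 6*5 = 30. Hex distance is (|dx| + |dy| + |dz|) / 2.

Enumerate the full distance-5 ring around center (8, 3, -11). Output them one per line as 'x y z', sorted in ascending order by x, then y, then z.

Answer: 3 3 -6
3 4 -7
3 5 -8
3 6 -9
3 7 -10
3 8 -11
4 2 -6
4 8 -12
5 1 -6
5 8 -13
6 0 -6
6 8 -14
7 -1 -6
7 8 -15
8 -2 -6
8 8 -16
9 -2 -7
9 7 -16
10 -2 -8
10 6 -16
11 -2 -9
11 5 -16
12 -2 -10
12 4 -16
13 -2 -11
13 -1 -12
13 0 -13
13 1 -14
13 2 -15
13 3 -16

Derivation:
Walk ring at distance 5 from (8, 3, -11):
Start at center + D4*5 = (3, 3, -6)
  hex 0: (3, 3, -6)
  hex 1: (4, 2, -6)
  hex 2: (5, 1, -6)
  hex 3: (6, 0, -6)
  hex 4: (7, -1, -6)
  hex 5: (8, -2, -6)
  hex 6: (9, -2, -7)
  hex 7: (10, -2, -8)
  hex 8: (11, -2, -9)
  hex 9: (12, -2, -10)
  hex 10: (13, -2, -11)
  hex 11: (13, -1, -12)
  hex 12: (13, 0, -13)
  hex 13: (13, 1, -14)
  hex 14: (13, 2, -15)
  hex 15: (13, 3, -16)
  hex 16: (12, 4, -16)
  hex 17: (11, 5, -16)
  hex 18: (10, 6, -16)
  hex 19: (9, 7, -16)
  hex 20: (8, 8, -16)
  hex 21: (7, 8, -15)
  hex 22: (6, 8, -14)
  hex 23: (5, 8, -13)
  hex 24: (4, 8, -12)
  hex 25: (3, 8, -11)
  hex 26: (3, 7, -10)
  hex 27: (3, 6, -9)
  hex 28: (3, 5, -8)
  hex 29: (3, 4, -7)
Sorted: 30 hexes.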